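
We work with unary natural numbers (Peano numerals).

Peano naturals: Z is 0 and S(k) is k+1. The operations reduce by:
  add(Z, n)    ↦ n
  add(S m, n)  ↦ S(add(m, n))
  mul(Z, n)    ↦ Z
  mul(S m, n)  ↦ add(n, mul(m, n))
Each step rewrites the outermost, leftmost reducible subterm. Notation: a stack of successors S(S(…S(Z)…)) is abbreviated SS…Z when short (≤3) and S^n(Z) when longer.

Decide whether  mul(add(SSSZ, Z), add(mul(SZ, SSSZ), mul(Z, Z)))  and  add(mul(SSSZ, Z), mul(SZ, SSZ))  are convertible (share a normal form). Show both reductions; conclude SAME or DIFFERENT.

Term A:
  start: mul(add(SSSZ, Z), add(mul(SZ, SSSZ), mul(Z, Z)))
  step 1: mul(S(add(SSZ, Z)), add(mul(SZ, SSSZ), mul(Z, Z)))
  step 2: add(add(mul(SZ, SSSZ), mul(Z, Z)), mul(add(SSZ, Z), add(mul(SZ, SSSZ), mul(Z, Z))))
  step 3: add(add(add(SSSZ, mul(Z, SSSZ)), mul(Z, Z)), mul(add(SSZ, Z), add(mul(SZ, SSSZ), mul(Z, Z))))
  step 4: add(add(S(add(SSZ, mul(Z, SSSZ))), mul(Z, Z)), mul(add(SSZ, Z), add(mul(SZ, SSSZ), mul(Z, Z))))
  step 5: add(S(add(add(SSZ, mul(Z, SSSZ)), mul(Z, Z))), mul(add(SSZ, Z), add(mul(SZ, SSSZ), mul(Z, Z))))
  step 6: S(add(add(add(SSZ, mul(Z, SSSZ)), mul(Z, Z)), mul(add(SSZ, Z), add(mul(SZ, SSSZ), mul(Z, Z)))))
  step 7: S(add(add(S(add(SZ, mul(Z, SSSZ))), mul(Z, Z)), mul(add(SSZ, Z), add(mul(SZ, SSSZ), mul(Z, Z)))))
  step 8: S(add(S(add(add(SZ, mul(Z, SSSZ)), mul(Z, Z))), mul(add(SSZ, Z), add(mul(SZ, SSSZ), mul(Z, Z)))))
  step 9: S(S(add(add(add(SZ, mul(Z, SSSZ)), mul(Z, Z)), mul(add(SSZ, Z), add(mul(SZ, SSSZ), mul(Z, Z))))))
  step 10: S(S(add(add(S(add(Z, mul(Z, SSSZ))), mul(Z, Z)), mul(add(SSZ, Z), add(mul(SZ, SSSZ), mul(Z, Z))))))
  step 11: S(S(add(S(add(add(Z, mul(Z, SSSZ)), mul(Z, Z))), mul(add(SSZ, Z), add(mul(SZ, SSSZ), mul(Z, Z))))))
  step 12: S(S(S(add(add(add(Z, mul(Z, SSSZ)), mul(Z, Z)), mul(add(SSZ, Z), add(mul(SZ, SSSZ), mul(Z, Z)))))))
  step 13: S(S(S(add(add(mul(Z, SSSZ), mul(Z, Z)), mul(add(SSZ, Z), add(mul(SZ, SSSZ), mul(Z, Z)))))))
  step 14: S(S(S(add(add(Z, mul(Z, Z)), mul(add(SSZ, Z), add(mul(SZ, SSSZ), mul(Z, Z)))))))
  step 15: S(S(S(add(mul(Z, Z), mul(add(SSZ, Z), add(mul(SZ, SSSZ), mul(Z, Z)))))))
  step 16: S(S(S(add(Z, mul(add(SSZ, Z), add(mul(SZ, SSSZ), mul(Z, Z)))))))
  step 17: S(S(S(mul(add(SSZ, Z), add(mul(SZ, SSSZ), mul(Z, Z))))))
  step 18: S(S(S(mul(S(add(SZ, Z)), add(mul(SZ, SSSZ), mul(Z, Z))))))
  step 19: S(S(S(add(add(mul(SZ, SSSZ), mul(Z, Z)), mul(add(SZ, Z), add(mul(SZ, SSSZ), mul(Z, Z)))))))
  step 20: S(S(S(add(add(add(SSSZ, mul(Z, SSSZ)), mul(Z, Z)), mul(add(SZ, Z), add(mul(SZ, SSSZ), mul(Z, Z)))))))
  step 21: S(S(S(add(add(S(add(SSZ, mul(Z, SSSZ))), mul(Z, Z)), mul(add(SZ, Z), add(mul(SZ, SSSZ), mul(Z, Z)))))))
  step 22: S(S(S(add(S(add(add(SSZ, mul(Z, SSSZ)), mul(Z, Z))), mul(add(SZ, Z), add(mul(SZ, SSSZ), mul(Z, Z)))))))
  step 23: S(S(S(S(add(add(add(SSZ, mul(Z, SSSZ)), mul(Z, Z)), mul(add(SZ, Z), add(mul(SZ, SSSZ), mul(Z, Z))))))))
  step 24: S(S(S(S(add(add(S(add(SZ, mul(Z, SSSZ))), mul(Z, Z)), mul(add(SZ, Z), add(mul(SZ, SSSZ), mul(Z, Z))))))))
  step 25: S(S(S(S(add(S(add(add(SZ, mul(Z, SSSZ)), mul(Z, Z))), mul(add(SZ, Z), add(mul(SZ, SSSZ), mul(Z, Z))))))))
  step 26: S(S(S(S(S(add(add(add(SZ, mul(Z, SSSZ)), mul(Z, Z)), mul(add(SZ, Z), add(mul(SZ, SSSZ), mul(Z, Z)))))))))
  step 27: S(S(S(S(S(add(add(S(add(Z, mul(Z, SSSZ))), mul(Z, Z)), mul(add(SZ, Z), add(mul(SZ, SSSZ), mul(Z, Z)))))))))
  step 28: S(S(S(S(S(add(S(add(add(Z, mul(Z, SSSZ)), mul(Z, Z))), mul(add(SZ, Z), add(mul(SZ, SSSZ), mul(Z, Z)))))))))
  step 29: S(S(S(S(S(S(add(add(add(Z, mul(Z, SSSZ)), mul(Z, Z)), mul(add(SZ, Z), add(mul(SZ, SSSZ), mul(Z, Z))))))))))
  step 30: S(S(S(S(S(S(add(add(mul(Z, SSSZ), mul(Z, Z)), mul(add(SZ, Z), add(mul(SZ, SSSZ), mul(Z, Z))))))))))
  step 31: S(S(S(S(S(S(add(add(Z, mul(Z, Z)), mul(add(SZ, Z), add(mul(SZ, SSSZ), mul(Z, Z))))))))))
  step 32: S(S(S(S(S(S(add(mul(Z, Z), mul(add(SZ, Z), add(mul(SZ, SSSZ), mul(Z, Z))))))))))
  step 33: S(S(S(S(S(S(add(Z, mul(add(SZ, Z), add(mul(SZ, SSSZ), mul(Z, Z))))))))))
  step 34: S(S(S(S(S(S(mul(add(SZ, Z), add(mul(SZ, SSSZ), mul(Z, Z)))))))))
  step 35: S(S(S(S(S(S(mul(S(add(Z, Z)), add(mul(SZ, SSSZ), mul(Z, Z)))))))))
  step 36: S(S(S(S(S(S(add(add(mul(SZ, SSSZ), mul(Z, Z)), mul(add(Z, Z), add(mul(SZ, SSSZ), mul(Z, Z))))))))))
  step 37: S(S(S(S(S(S(add(add(add(SSSZ, mul(Z, SSSZ)), mul(Z, Z)), mul(add(Z, Z), add(mul(SZ, SSSZ), mul(Z, Z))))))))))
  step 38: S(S(S(S(S(S(add(add(S(add(SSZ, mul(Z, SSSZ))), mul(Z, Z)), mul(add(Z, Z), add(mul(SZ, SSSZ), mul(Z, Z))))))))))
  step 39: S(S(S(S(S(S(add(S(add(add(SSZ, mul(Z, SSSZ)), mul(Z, Z))), mul(add(Z, Z), add(mul(SZ, SSSZ), mul(Z, Z))))))))))
  step 40: S(S(S(S(S(S(S(add(add(add(SSZ, mul(Z, SSSZ)), mul(Z, Z)), mul(add(Z, Z), add(mul(SZ, SSSZ), mul(Z, Z)))))))))))
  step 41: S(S(S(S(S(S(S(add(add(S(add(SZ, mul(Z, SSSZ))), mul(Z, Z)), mul(add(Z, Z), add(mul(SZ, SSSZ), mul(Z, Z)))))))))))
  step 42: S(S(S(S(S(S(S(add(S(add(add(SZ, mul(Z, SSSZ)), mul(Z, Z))), mul(add(Z, Z), add(mul(SZ, SSSZ), mul(Z, Z)))))))))))
  step 43: S(S(S(S(S(S(S(S(add(add(add(SZ, mul(Z, SSSZ)), mul(Z, Z)), mul(add(Z, Z), add(mul(SZ, SSSZ), mul(Z, Z))))))))))))
  step 44: S(S(S(S(S(S(S(S(add(add(S(add(Z, mul(Z, SSSZ))), mul(Z, Z)), mul(add(Z, Z), add(mul(SZ, SSSZ), mul(Z, Z))))))))))))
  step 45: S(S(S(S(S(S(S(S(add(S(add(add(Z, mul(Z, SSSZ)), mul(Z, Z))), mul(add(Z, Z), add(mul(SZ, SSSZ), mul(Z, Z))))))))))))
  step 46: S(S(S(S(S(S(S(S(S(add(add(add(Z, mul(Z, SSSZ)), mul(Z, Z)), mul(add(Z, Z), add(mul(SZ, SSSZ), mul(Z, Z)))))))))))))
  step 47: S(S(S(S(S(S(S(S(S(add(add(mul(Z, SSSZ), mul(Z, Z)), mul(add(Z, Z), add(mul(SZ, SSSZ), mul(Z, Z)))))))))))))
  step 48: S(S(S(S(S(S(S(S(S(add(add(Z, mul(Z, Z)), mul(add(Z, Z), add(mul(SZ, SSSZ), mul(Z, Z)))))))))))))
  step 49: S(S(S(S(S(S(S(S(S(add(mul(Z, Z), mul(add(Z, Z), add(mul(SZ, SSSZ), mul(Z, Z)))))))))))))
  step 50: S(S(S(S(S(S(S(S(S(add(Z, mul(add(Z, Z), add(mul(SZ, SSSZ), mul(Z, Z)))))))))))))
  step 51: S(S(S(S(S(S(S(S(S(mul(add(Z, Z), add(mul(SZ, SSSZ), mul(Z, Z))))))))))))
  step 52: S(S(S(S(S(S(S(S(S(mul(Z, add(mul(SZ, SSSZ), mul(Z, Z))))))))))))
  step 53: S^9(Z)

Term B:
  start: add(mul(SSSZ, Z), mul(SZ, SSZ))
  step 1: add(add(Z, mul(SSZ, Z)), mul(SZ, SSZ))
  step 2: add(mul(SSZ, Z), mul(SZ, SSZ))
  step 3: add(add(Z, mul(SZ, Z)), mul(SZ, SSZ))
  step 4: add(mul(SZ, Z), mul(SZ, SSZ))
  step 5: add(add(Z, mul(Z, Z)), mul(SZ, SSZ))
  step 6: add(mul(Z, Z), mul(SZ, SSZ))
  step 7: add(Z, mul(SZ, SSZ))
  step 8: mul(SZ, SSZ)
  step 9: add(SSZ, mul(Z, SSZ))
  step 10: S(add(SZ, mul(Z, SSZ)))
  step 11: S(S(add(Z, mul(Z, SSZ))))
  step 12: S(S(mul(Z, SSZ)))
  step 13: SSZ

Answer: DIFFERENT — A ⇓ S^9(Z), B ⇓ SSZ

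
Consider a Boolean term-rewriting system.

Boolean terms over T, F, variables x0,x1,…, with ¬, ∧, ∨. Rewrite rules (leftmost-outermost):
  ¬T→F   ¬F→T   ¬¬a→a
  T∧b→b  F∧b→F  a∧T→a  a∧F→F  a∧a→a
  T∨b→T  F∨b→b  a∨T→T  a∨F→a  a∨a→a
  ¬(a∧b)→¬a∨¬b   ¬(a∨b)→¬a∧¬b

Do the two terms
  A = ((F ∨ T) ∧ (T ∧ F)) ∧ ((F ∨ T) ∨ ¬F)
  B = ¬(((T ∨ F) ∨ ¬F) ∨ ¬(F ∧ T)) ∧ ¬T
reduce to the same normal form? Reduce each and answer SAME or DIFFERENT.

Answer: SAME — A ⇓ F, B ⇓ F

Reduction:
Term A:
  start: ((F ∨ T) ∧ (T ∧ F)) ∧ ((F ∨ T) ∨ ¬F)
  [1] (T ∧ (T ∧ F)) ∧ ((F ∨ T) ∨ ¬F)
  [2] (T ∧ F) ∧ ((F ∨ T) ∨ ¬F)
  [3] F ∧ ((F ∨ T) ∨ ¬F)
  [4] F

Term B:
  start: ¬(((T ∨ F) ∨ ¬F) ∨ ¬(F ∧ T)) ∧ ¬T
  [1] (¬((T ∨ F) ∨ ¬F) ∧ ¬¬(F ∧ T)) ∧ ¬T
  [2] ((¬(T ∨ F) ∧ ¬¬F) ∧ ¬¬(F ∧ T)) ∧ ¬T
  [3] (((¬T ∧ ¬F) ∧ ¬¬F) ∧ ¬¬(F ∧ T)) ∧ ¬T
  [4] (((F ∧ ¬F) ∧ ¬¬F) ∧ ¬¬(F ∧ T)) ∧ ¬T
  [5] ((F ∧ ¬¬F) ∧ ¬¬(F ∧ T)) ∧ ¬T
  [6] (F ∧ ¬¬(F ∧ T)) ∧ ¬T
  [7] F ∧ ¬T
  [8] F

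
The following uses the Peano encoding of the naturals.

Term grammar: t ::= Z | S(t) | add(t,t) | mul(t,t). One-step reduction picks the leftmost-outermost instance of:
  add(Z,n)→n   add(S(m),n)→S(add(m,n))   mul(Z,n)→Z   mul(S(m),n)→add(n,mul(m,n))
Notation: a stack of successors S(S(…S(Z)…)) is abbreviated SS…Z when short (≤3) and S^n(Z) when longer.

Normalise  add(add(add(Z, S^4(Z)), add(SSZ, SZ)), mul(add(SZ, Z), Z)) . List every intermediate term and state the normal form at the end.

Answer: normal form = S^7(Z)  (in 22 steps)

Reduction:
  start: add(add(add(Z, S^4(Z)), add(SSZ, SZ)), mul(add(SZ, Z), Z))
  →1  add(add(S^4(Z), add(SSZ, SZ)), mul(add(SZ, Z), Z))
  →2  add(S(add(SSSZ, add(SSZ, SZ))), mul(add(SZ, Z), Z))
  →3  S(add(add(SSSZ, add(SSZ, SZ)), mul(add(SZ, Z), Z)))
  →4  S(add(S(add(SSZ, add(SSZ, SZ))), mul(add(SZ, Z), Z)))
  →5  S(S(add(add(SSZ, add(SSZ, SZ)), mul(add(SZ, Z), Z))))
  →6  S(S(add(S(add(SZ, add(SSZ, SZ))), mul(add(SZ, Z), Z))))
  →7  S(S(S(add(add(SZ, add(SSZ, SZ)), mul(add(SZ, Z), Z)))))
  →8  S(S(S(add(S(add(Z, add(SSZ, SZ))), mul(add(SZ, Z), Z)))))
  →9  S(S(S(S(add(add(Z, add(SSZ, SZ)), mul(add(SZ, Z), Z))))))
  →10  S(S(S(S(add(add(SSZ, SZ), mul(add(SZ, Z), Z))))))
  →11  S(S(S(S(add(S(add(SZ, SZ)), mul(add(SZ, Z), Z))))))
  →12  S(S(S(S(S(add(add(SZ, SZ), mul(add(SZ, Z), Z)))))))
  →13  S(S(S(S(S(add(S(add(Z, SZ)), mul(add(SZ, Z), Z)))))))
  →14  S(S(S(S(S(S(add(add(Z, SZ), mul(add(SZ, Z), Z))))))))
  →15  S(S(S(S(S(S(add(SZ, mul(add(SZ, Z), Z))))))))
  →16  S(S(S(S(S(S(S(add(Z, mul(add(SZ, Z), Z)))))))))
  →17  S(S(S(S(S(S(S(mul(add(SZ, Z), Z))))))))
  →18  S(S(S(S(S(S(S(mul(S(add(Z, Z)), Z))))))))
  →19  S(S(S(S(S(S(S(add(Z, mul(add(Z, Z), Z)))))))))
  →20  S(S(S(S(S(S(S(mul(add(Z, Z), Z))))))))
  →21  S(S(S(S(S(S(S(mul(Z, Z))))))))
  →22  S^7(Z)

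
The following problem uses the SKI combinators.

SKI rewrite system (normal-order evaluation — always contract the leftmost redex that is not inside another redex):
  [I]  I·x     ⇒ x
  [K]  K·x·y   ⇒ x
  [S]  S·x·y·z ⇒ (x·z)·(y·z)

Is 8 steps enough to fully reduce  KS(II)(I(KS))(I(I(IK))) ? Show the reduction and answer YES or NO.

  start: KS(II)(I(KS))(I(I(IK)))
  [1] S(I(KS))(I(I(IK)))
  [2] S(KS)(I(I(IK)))
  [3] S(KS)(I(IK))
  [4] S(KS)(IK)
  [5] S(KS)K

Answer: YES — reaches normal form S(KS)K in 5 ≤ 8 steps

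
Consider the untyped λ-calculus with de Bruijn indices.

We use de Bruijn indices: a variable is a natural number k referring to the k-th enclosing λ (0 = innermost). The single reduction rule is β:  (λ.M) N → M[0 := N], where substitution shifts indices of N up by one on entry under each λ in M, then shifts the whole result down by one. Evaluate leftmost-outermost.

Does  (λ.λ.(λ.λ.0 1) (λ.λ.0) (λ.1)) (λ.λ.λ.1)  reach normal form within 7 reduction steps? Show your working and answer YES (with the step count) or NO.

Answer: YES — reaches normal form λ.0 in 4 ≤ 7 steps

Derivation:
  start: (λ.λ.(λ.λ.0 1) (λ.λ.0) (λ.1)) (λ.λ.λ.1)
  [1] λ.(λ.λ.0 1) (λ.λ.0) (λ.1)
  [2] λ.(λ.0 (λ.λ.0)) (λ.1)
  [3] λ.(λ.1) (λ.λ.0)
  [4] λ.0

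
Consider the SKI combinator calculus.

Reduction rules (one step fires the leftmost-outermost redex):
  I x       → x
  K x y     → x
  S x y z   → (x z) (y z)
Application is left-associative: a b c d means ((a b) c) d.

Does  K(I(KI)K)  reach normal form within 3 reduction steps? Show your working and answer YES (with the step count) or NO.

  start: K(I(KI)K)
  →1  K(KIK)
  →2  KI

Answer: YES — reaches normal form KI in 2 ≤ 3 steps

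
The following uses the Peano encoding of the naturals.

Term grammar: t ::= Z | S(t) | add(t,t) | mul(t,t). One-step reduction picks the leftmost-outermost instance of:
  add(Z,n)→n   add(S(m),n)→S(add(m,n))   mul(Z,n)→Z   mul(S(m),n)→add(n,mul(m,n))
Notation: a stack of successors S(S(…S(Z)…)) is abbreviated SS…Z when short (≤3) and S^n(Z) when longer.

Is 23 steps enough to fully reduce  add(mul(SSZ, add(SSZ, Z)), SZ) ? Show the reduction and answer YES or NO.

Answer: YES — reaches normal form S^5(Z) in 20 ≤ 23 steps

Working:
  start: add(mul(SSZ, add(SSZ, Z)), SZ)
  →1  add(add(add(SSZ, Z), mul(SZ, add(SSZ, Z))), SZ)
  →2  add(add(S(add(SZ, Z)), mul(SZ, add(SSZ, Z))), SZ)
  →3  add(S(add(add(SZ, Z), mul(SZ, add(SSZ, Z)))), SZ)
  →4  S(add(add(add(SZ, Z), mul(SZ, add(SSZ, Z))), SZ))
  →5  S(add(add(S(add(Z, Z)), mul(SZ, add(SSZ, Z))), SZ))
  →6  S(add(S(add(add(Z, Z), mul(SZ, add(SSZ, Z)))), SZ))
  →7  S(S(add(add(add(Z, Z), mul(SZ, add(SSZ, Z))), SZ)))
  →8  S(S(add(add(Z, mul(SZ, add(SSZ, Z))), SZ)))
  →9  S(S(add(mul(SZ, add(SSZ, Z)), SZ)))
  →10  S(S(add(add(add(SSZ, Z), mul(Z, add(SSZ, Z))), SZ)))
  →11  S(S(add(add(S(add(SZ, Z)), mul(Z, add(SSZ, Z))), SZ)))
  →12  S(S(add(S(add(add(SZ, Z), mul(Z, add(SSZ, Z)))), SZ)))
  →13  S(S(S(add(add(add(SZ, Z), mul(Z, add(SSZ, Z))), SZ))))
  →14  S(S(S(add(add(S(add(Z, Z)), mul(Z, add(SSZ, Z))), SZ))))
  →15  S(S(S(add(S(add(add(Z, Z), mul(Z, add(SSZ, Z)))), SZ))))
  →16  S(S(S(S(add(add(add(Z, Z), mul(Z, add(SSZ, Z))), SZ)))))
  →17  S(S(S(S(add(add(Z, mul(Z, add(SSZ, Z))), SZ)))))
  →18  S(S(S(S(add(mul(Z, add(SSZ, Z)), SZ)))))
  →19  S(S(S(S(add(Z, SZ)))))
  →20  S^5(Z)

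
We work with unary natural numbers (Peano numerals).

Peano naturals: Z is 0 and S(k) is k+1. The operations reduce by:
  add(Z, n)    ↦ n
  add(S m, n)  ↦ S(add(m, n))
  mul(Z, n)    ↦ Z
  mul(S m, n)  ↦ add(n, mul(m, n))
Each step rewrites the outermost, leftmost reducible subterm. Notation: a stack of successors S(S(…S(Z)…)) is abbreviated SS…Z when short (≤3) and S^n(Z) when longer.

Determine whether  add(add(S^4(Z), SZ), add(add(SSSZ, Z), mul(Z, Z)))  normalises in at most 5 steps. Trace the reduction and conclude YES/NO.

Answer: NO — after 5 steps the term is S(S(add(S(add(SZ, SZ)), add(add(SSSZ, Z), mul(Z, Z))))), not yet normal

Reduction:
  start: add(add(S^4(Z), SZ), add(add(SSSZ, Z), mul(Z, Z)))
  [1] add(S(add(SSSZ, SZ)), add(add(SSSZ, Z), mul(Z, Z)))
  [2] S(add(add(SSSZ, SZ), add(add(SSSZ, Z), mul(Z, Z))))
  [3] S(add(S(add(SSZ, SZ)), add(add(SSSZ, Z), mul(Z, Z))))
  [4] S(S(add(add(SSZ, SZ), add(add(SSSZ, Z), mul(Z, Z)))))
  [5] S(S(add(S(add(SZ, SZ)), add(add(SSSZ, Z), mul(Z, Z)))))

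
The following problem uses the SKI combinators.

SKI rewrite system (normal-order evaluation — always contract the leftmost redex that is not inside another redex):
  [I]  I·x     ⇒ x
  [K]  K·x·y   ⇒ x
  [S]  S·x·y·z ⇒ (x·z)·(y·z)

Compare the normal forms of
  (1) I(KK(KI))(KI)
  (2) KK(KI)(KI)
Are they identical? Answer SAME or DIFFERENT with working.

Answer: SAME — A ⇓ K(KI), B ⇓ K(KI)

Working:
Term A:
  start: I(KK(KI))(KI)
  [1] KK(KI)(KI)
  [2] K(KI)

Term B:
  start: KK(KI)(KI)
  [1] K(KI)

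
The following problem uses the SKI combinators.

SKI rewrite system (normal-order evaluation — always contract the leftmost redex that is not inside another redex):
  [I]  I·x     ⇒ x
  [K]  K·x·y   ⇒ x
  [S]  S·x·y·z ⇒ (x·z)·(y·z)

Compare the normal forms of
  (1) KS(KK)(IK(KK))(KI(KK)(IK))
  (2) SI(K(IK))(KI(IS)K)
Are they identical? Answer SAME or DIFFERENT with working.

Answer: DIFFERENT — A ⇓ S(K(KK))K, B ⇓ KK

Working:
Term A:
  start: KS(KK)(IK(KK))(KI(KK)(IK))
  →1  S(IK(KK))(KI(KK)(IK))
  →2  S(K(KK))(KI(KK)(IK))
  →3  S(K(KK))(I(IK))
  →4  S(K(KK))(IK)
  →5  S(K(KK))K

Term B:
  start: SI(K(IK))(KI(IS)K)
  →1  I(KI(IS)K)(K(IK)(KI(IS)K))
  →2  KI(IS)K(K(IK)(KI(IS)K))
  →3  IK(K(IK)(KI(IS)K))
  →4  K(K(IK)(KI(IS)K))
  →5  K(IK)
  →6  KK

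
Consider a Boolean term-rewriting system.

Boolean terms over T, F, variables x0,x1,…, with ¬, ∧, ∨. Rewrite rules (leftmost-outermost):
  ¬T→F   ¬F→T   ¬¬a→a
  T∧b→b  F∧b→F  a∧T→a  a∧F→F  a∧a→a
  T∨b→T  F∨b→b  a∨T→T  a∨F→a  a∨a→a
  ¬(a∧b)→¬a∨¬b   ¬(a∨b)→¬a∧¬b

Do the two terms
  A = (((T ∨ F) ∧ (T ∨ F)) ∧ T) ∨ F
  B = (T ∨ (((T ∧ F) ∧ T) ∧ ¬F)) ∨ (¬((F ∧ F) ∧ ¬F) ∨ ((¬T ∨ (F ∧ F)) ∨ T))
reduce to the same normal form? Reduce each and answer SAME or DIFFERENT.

Answer: SAME — A ⇓ T, B ⇓ T

Reduction:
Term A:
  start: (((T ∨ F) ∧ (T ∨ F)) ∧ T) ∨ F
  step 1: ((T ∨ F) ∧ (T ∨ F)) ∧ T
  step 2: (T ∨ F) ∧ (T ∨ F)
  step 3: T ∨ F
  step 4: T

Term B:
  start: (T ∨ (((T ∧ F) ∧ T) ∧ ¬F)) ∨ (¬((F ∧ F) ∧ ¬F) ∨ ((¬T ∨ (F ∧ F)) ∨ T))
  step 1: T ∨ (¬((F ∧ F) ∧ ¬F) ∨ ((¬T ∨ (F ∧ F)) ∨ T))
  step 2: T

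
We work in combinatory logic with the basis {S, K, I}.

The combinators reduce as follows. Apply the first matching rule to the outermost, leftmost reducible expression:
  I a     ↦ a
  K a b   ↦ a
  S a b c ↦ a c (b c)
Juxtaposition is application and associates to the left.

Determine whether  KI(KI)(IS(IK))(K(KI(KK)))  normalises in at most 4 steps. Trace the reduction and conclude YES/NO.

Answer: NO — after 4 steps the term is SK(K(KI(KK))), not yet normal

Reduction:
  start: KI(KI)(IS(IK))(K(KI(KK)))
  [1] I(IS(IK))(K(KI(KK)))
  [2] IS(IK)(K(KI(KK)))
  [3] S(IK)(K(KI(KK)))
  [4] SK(K(KI(KK)))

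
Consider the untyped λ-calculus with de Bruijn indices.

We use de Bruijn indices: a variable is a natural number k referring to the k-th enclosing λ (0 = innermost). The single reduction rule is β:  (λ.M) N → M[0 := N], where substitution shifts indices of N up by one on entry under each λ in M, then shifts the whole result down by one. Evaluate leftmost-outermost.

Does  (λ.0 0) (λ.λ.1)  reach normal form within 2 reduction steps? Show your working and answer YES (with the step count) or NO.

  start: (λ.0 0) (λ.λ.1)
  →1  (λ.λ.1) (λ.λ.1)
  →2  λ.λ.λ.1

Answer: YES — reaches normal form λ.λ.λ.1 in 2 ≤ 2 steps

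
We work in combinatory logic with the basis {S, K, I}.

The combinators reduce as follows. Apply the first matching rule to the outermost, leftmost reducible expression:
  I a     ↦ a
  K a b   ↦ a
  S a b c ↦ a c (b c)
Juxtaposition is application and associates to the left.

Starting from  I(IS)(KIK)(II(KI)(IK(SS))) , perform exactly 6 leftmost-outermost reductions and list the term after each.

Answer: after 6 steps: SII

Reduction:
  start: I(IS)(KIK)(II(KI)(IK(SS)))
  →1  IS(KIK)(II(KI)(IK(SS)))
  →2  S(KIK)(II(KI)(IK(SS)))
  →3  SI(II(KI)(IK(SS)))
  →4  SI(I(KI)(IK(SS)))
  →5  SI(KI(IK(SS)))
  →6  SII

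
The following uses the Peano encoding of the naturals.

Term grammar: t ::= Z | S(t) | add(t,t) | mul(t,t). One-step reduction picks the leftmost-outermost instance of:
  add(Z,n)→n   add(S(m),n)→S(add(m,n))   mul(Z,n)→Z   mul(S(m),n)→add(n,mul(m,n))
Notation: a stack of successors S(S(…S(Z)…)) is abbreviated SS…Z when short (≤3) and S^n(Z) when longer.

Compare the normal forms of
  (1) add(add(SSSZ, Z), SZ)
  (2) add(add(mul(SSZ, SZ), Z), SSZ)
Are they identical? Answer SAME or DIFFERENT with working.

Answer: SAME — A ⇓ S^4(Z), B ⇓ S^4(Z)

Reduction:
Term A:
  start: add(add(SSSZ, Z), SZ)
  step 1: add(S(add(SSZ, Z)), SZ)
  step 2: S(add(add(SSZ, Z), SZ))
  step 3: S(add(S(add(SZ, Z)), SZ))
  step 4: S(S(add(add(SZ, Z), SZ)))
  step 5: S(S(add(S(add(Z, Z)), SZ)))
  step 6: S(S(S(add(add(Z, Z), SZ))))
  step 7: S(S(S(add(Z, SZ))))
  step 8: S^4(Z)

Term B:
  start: add(add(mul(SSZ, SZ), Z), SSZ)
  step 1: add(add(add(SZ, mul(SZ, SZ)), Z), SSZ)
  step 2: add(add(S(add(Z, mul(SZ, SZ))), Z), SSZ)
  step 3: add(S(add(add(Z, mul(SZ, SZ)), Z)), SSZ)
  step 4: S(add(add(add(Z, mul(SZ, SZ)), Z), SSZ))
  step 5: S(add(add(mul(SZ, SZ), Z), SSZ))
  step 6: S(add(add(add(SZ, mul(Z, SZ)), Z), SSZ))
  step 7: S(add(add(S(add(Z, mul(Z, SZ))), Z), SSZ))
  step 8: S(add(S(add(add(Z, mul(Z, SZ)), Z)), SSZ))
  step 9: S(S(add(add(add(Z, mul(Z, SZ)), Z), SSZ)))
  step 10: S(S(add(add(mul(Z, SZ), Z), SSZ)))
  step 11: S(S(add(add(Z, Z), SSZ)))
  step 12: S(S(add(Z, SSZ)))
  step 13: S^4(Z)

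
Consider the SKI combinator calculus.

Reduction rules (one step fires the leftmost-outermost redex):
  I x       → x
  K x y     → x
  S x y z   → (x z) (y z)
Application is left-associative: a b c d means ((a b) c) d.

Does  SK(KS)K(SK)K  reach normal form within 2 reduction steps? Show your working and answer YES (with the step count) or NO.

Answer: NO — after 2 steps the term is K(SK)K, not yet normal

Derivation:
  start: SK(KS)K(SK)K
  →1  KK(KSK)(SK)K
  →2  K(SK)K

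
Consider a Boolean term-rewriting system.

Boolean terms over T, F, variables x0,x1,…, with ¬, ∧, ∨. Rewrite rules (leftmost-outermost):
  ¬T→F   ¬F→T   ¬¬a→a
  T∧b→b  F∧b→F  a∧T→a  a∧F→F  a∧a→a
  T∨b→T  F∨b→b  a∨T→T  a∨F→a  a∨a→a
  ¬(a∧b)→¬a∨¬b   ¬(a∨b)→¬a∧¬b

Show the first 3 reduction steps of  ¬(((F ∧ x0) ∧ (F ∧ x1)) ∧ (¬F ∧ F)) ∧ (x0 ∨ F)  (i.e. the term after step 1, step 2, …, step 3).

  start: ¬(((F ∧ x0) ∧ (F ∧ x1)) ∧ (¬F ∧ F)) ∧ (x0 ∨ F)
  →1  (¬((F ∧ x0) ∧ (F ∧ x1)) ∨ ¬(¬F ∧ F)) ∧ (x0 ∨ F)
  →2  ((¬(F ∧ x0) ∨ ¬(F ∧ x1)) ∨ ¬(¬F ∧ F)) ∧ (x0 ∨ F)
  →3  (((¬F ∨ ¬x0) ∨ ¬(F ∧ x1)) ∨ ¬(¬F ∧ F)) ∧ (x0 ∨ F)

Answer: after 3 steps: (((¬F ∨ ¬x0) ∨ ¬(F ∧ x1)) ∨ ¬(¬F ∧ F)) ∧ (x0 ∨ F)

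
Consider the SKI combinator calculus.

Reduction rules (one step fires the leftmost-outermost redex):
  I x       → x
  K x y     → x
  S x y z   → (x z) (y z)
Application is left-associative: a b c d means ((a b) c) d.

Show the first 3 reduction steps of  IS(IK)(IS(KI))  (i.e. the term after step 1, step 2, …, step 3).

Answer: after 3 steps: SK(S(KI))

Working:
  start: IS(IK)(IS(KI))
  →1  S(IK)(IS(KI))
  →2  SK(IS(KI))
  →3  SK(S(KI))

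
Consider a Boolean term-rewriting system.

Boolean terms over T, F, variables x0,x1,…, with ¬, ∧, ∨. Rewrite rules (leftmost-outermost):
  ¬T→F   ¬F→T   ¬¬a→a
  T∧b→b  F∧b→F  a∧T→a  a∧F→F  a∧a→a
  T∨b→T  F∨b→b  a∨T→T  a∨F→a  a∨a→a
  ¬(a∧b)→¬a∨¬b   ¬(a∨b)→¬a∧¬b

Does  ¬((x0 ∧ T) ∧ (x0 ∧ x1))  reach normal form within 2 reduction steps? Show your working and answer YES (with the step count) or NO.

Answer: NO — after 2 steps the term is (¬x0 ∨ ¬T) ∨ ¬(x0 ∧ x1), not yet normal

Derivation:
  start: ¬((x0 ∧ T) ∧ (x0 ∧ x1))
  step 1: ¬(x0 ∧ T) ∨ ¬(x0 ∧ x1)
  step 2: (¬x0 ∨ ¬T) ∨ ¬(x0 ∧ x1)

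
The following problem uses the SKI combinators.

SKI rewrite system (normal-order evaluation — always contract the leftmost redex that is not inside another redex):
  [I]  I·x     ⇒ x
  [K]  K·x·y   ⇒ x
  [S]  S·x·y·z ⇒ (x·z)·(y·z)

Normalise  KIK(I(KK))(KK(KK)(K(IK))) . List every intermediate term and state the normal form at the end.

Answer: normal form = K  (in 4 steps)

Working:
  start: KIK(I(KK))(KK(KK)(K(IK)))
  step 1: I(I(KK))(KK(KK)(K(IK)))
  step 2: I(KK)(KK(KK)(K(IK)))
  step 3: KK(KK(KK)(K(IK)))
  step 4: K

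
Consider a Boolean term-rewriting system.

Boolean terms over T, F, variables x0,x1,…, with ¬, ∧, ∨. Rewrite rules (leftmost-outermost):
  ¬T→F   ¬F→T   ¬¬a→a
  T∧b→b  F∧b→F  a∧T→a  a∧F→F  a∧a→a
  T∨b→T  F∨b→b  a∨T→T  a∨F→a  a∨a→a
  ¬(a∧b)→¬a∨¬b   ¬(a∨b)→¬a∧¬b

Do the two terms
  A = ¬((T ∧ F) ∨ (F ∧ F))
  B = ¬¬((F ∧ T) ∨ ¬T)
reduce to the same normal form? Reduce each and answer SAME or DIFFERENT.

Term A:
  start: ¬((T ∧ F) ∨ (F ∧ F))
  step 1: ¬(T ∧ F) ∧ ¬(F ∧ F)
  step 2: (¬T ∨ ¬F) ∧ ¬(F ∧ F)
  step 3: (F ∨ ¬F) ∧ ¬(F ∧ F)
  step 4: ¬F ∧ ¬(F ∧ F)
  step 5: T ∧ ¬(F ∧ F)
  step 6: ¬(F ∧ F)
  step 7: ¬F ∨ ¬F
  step 8: ¬F
  step 9: T

Term B:
  start: ¬¬((F ∧ T) ∨ ¬T)
  step 1: (F ∧ T) ∨ ¬T
  step 2: F ∨ ¬T
  step 3: ¬T
  step 4: F

Answer: DIFFERENT — A ⇓ T, B ⇓ F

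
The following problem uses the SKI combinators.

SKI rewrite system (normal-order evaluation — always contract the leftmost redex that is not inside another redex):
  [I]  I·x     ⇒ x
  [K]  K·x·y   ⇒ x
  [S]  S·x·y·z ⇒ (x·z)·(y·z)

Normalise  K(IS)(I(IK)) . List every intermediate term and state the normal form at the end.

  start: K(IS)(I(IK))
  [1] IS
  [2] S

Answer: normal form = S  (in 2 steps)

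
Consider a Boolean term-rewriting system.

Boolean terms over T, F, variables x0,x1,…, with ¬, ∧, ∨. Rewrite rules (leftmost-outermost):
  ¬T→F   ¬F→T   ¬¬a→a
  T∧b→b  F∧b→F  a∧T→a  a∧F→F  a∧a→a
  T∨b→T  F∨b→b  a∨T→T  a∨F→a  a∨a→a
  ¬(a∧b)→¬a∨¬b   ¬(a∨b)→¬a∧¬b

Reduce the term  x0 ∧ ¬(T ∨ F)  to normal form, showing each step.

Answer: normal form = F  (in 4 steps)

Derivation:
  start: x0 ∧ ¬(T ∨ F)
  step 1: x0 ∧ (¬T ∧ ¬F)
  step 2: x0 ∧ (F ∧ ¬F)
  step 3: x0 ∧ F
  step 4: F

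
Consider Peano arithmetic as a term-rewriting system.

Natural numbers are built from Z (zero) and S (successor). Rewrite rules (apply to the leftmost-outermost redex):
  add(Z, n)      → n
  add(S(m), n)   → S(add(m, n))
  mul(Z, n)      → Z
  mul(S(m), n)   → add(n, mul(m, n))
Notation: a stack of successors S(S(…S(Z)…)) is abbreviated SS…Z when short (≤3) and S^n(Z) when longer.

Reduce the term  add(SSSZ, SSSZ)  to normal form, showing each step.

  start: add(SSSZ, SSSZ)
  →1  S(add(SSZ, SSSZ))
  →2  S(S(add(SZ, SSSZ)))
  →3  S(S(S(add(Z, SSSZ))))
  →4  S^6(Z)

Answer: normal form = S^6(Z)  (in 4 steps)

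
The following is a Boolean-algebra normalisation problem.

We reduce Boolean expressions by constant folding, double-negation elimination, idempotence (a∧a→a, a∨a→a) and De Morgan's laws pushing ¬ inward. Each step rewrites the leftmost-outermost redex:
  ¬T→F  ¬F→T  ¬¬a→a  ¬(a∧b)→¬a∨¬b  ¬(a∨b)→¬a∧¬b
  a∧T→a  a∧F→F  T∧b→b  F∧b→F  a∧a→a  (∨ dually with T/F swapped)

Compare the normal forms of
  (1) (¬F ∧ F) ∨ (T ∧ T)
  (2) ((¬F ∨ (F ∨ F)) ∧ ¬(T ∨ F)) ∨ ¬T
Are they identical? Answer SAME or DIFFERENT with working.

Term A:
  start: (¬F ∧ F) ∨ (T ∧ T)
  →1  F ∨ (T ∧ T)
  →2  T ∧ T
  →3  T

Term B:
  start: ((¬F ∨ (F ∨ F)) ∧ ¬(T ∨ F)) ∨ ¬T
  →1  ((T ∨ (F ∨ F)) ∧ ¬(T ∨ F)) ∨ ¬T
  →2  (T ∧ ¬(T ∨ F)) ∨ ¬T
  →3  ¬(T ∨ F) ∨ ¬T
  →4  (¬T ∧ ¬F) ∨ ¬T
  →5  (F ∧ ¬F) ∨ ¬T
  →6  F ∨ ¬T
  →7  ¬T
  →8  F

Answer: DIFFERENT — A ⇓ T, B ⇓ F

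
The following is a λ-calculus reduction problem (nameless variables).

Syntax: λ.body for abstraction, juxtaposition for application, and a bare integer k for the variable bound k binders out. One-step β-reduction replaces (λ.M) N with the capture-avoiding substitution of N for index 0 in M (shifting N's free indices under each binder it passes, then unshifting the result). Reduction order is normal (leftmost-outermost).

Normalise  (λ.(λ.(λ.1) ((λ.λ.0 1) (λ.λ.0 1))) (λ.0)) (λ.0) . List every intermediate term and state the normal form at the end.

  start: (λ.(λ.(λ.1) ((λ.λ.0 1) (λ.λ.0 1))) (λ.0)) (λ.0)
  →1  (λ.(λ.1) ((λ.λ.0 1) (λ.λ.0 1))) (λ.0)
  →2  (λ.λ.0) ((λ.λ.0 1) (λ.λ.0 1))
  →3  λ.0

Answer: normal form = λ.0  (in 3 steps)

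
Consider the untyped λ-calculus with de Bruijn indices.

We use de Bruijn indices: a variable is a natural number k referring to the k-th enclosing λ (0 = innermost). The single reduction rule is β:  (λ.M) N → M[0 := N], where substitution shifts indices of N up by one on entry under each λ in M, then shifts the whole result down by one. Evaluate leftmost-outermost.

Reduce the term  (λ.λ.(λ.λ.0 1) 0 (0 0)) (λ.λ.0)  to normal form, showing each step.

Answer: normal form = λ.0 0 0  (in 3 steps)

Working:
  start: (λ.λ.(λ.λ.0 1) 0 (0 0)) (λ.λ.0)
  step 1: λ.(λ.λ.0 1) 0 (0 0)
  step 2: λ.(λ.0 1) (0 0)
  step 3: λ.0 0 0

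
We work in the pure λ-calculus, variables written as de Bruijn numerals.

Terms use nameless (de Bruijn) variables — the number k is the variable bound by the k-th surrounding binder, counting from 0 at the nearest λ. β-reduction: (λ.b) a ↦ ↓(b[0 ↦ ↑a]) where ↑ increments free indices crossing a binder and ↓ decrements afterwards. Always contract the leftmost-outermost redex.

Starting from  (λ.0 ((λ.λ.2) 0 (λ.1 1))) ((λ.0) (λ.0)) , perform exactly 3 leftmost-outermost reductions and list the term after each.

Answer: after 3 steps: (λ.λ.(λ.0) (λ.0)) ((λ.0) (λ.0)) (λ.(λ.0) (λ.0) ((λ.0) (λ.0)))

Derivation:
  start: (λ.0 ((λ.λ.2) 0 (λ.1 1))) ((λ.0) (λ.0))
  step 1: (λ.0) (λ.0) ((λ.λ.(λ.0) (λ.0)) ((λ.0) (λ.0)) (λ.(λ.0) (λ.0) ((λ.0) (λ.0))))
  step 2: (λ.0) ((λ.λ.(λ.0) (λ.0)) ((λ.0) (λ.0)) (λ.(λ.0) (λ.0) ((λ.0) (λ.0))))
  step 3: (λ.λ.(λ.0) (λ.0)) ((λ.0) (λ.0)) (λ.(λ.0) (λ.0) ((λ.0) (λ.0)))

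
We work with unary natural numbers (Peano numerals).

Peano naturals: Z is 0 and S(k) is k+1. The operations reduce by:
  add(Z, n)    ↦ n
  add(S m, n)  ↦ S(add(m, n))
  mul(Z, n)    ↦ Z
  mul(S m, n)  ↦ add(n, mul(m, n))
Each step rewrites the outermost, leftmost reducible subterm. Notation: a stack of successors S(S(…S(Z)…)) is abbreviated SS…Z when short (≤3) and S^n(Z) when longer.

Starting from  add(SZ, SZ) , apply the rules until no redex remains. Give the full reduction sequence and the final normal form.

  start: add(SZ, SZ)
  [1] S(add(Z, SZ))
  [2] SSZ

Answer: normal form = SSZ  (in 2 steps)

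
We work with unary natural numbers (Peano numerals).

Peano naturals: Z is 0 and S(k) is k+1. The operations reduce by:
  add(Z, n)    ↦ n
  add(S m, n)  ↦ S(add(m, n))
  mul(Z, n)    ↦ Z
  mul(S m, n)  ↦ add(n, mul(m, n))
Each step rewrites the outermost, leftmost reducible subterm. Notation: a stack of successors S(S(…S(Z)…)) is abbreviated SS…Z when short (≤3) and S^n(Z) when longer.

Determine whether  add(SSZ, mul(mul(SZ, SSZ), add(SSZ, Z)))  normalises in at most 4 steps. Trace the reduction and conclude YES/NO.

  start: add(SSZ, mul(mul(SZ, SSZ), add(SSZ, Z)))
  →1  S(add(SZ, mul(mul(SZ, SSZ), add(SSZ, Z))))
  →2  S(S(add(Z, mul(mul(SZ, SSZ), add(SSZ, Z)))))
  →3  S(S(mul(mul(SZ, SSZ), add(SSZ, Z))))
  →4  S(S(mul(add(SSZ, mul(Z, SSZ)), add(SSZ, Z))))

Answer: NO — after 4 steps the term is S(S(mul(add(SSZ, mul(Z, SSZ)), add(SSZ, Z)))), not yet normal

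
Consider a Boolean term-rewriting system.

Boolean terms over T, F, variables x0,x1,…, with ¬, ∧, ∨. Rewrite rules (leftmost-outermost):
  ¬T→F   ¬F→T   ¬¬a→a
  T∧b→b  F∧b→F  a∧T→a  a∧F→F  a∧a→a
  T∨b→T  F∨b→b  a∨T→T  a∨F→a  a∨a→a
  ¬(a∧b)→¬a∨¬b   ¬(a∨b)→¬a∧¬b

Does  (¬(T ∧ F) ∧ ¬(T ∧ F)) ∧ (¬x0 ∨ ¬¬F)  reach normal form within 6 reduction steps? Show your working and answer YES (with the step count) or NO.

Answer: NO — after 6 steps the term is ¬x0 ∨ ¬¬F, not yet normal

Working:
  start: (¬(T ∧ F) ∧ ¬(T ∧ F)) ∧ (¬x0 ∨ ¬¬F)
  [1] ¬(T ∧ F) ∧ (¬x0 ∨ ¬¬F)
  [2] (¬T ∨ ¬F) ∧ (¬x0 ∨ ¬¬F)
  [3] (F ∨ ¬F) ∧ (¬x0 ∨ ¬¬F)
  [4] ¬F ∧ (¬x0 ∨ ¬¬F)
  [5] T ∧ (¬x0 ∨ ¬¬F)
  [6] ¬x0 ∨ ¬¬F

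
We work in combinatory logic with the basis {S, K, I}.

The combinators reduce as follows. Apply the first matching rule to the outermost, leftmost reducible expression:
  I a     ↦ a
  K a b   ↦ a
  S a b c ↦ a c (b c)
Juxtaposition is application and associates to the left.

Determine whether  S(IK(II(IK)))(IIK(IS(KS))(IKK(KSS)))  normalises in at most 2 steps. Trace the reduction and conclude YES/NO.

  start: S(IK(II(IK)))(IIK(IS(KS))(IKK(KSS)))
  →1  S(K(II(IK)))(IIK(IS(KS))(IKK(KSS)))
  →2  S(K(I(IK)))(IIK(IS(KS))(IKK(KSS)))

Answer: NO — after 2 steps the term is S(K(I(IK)))(IIK(IS(KS))(IKK(KSS))), not yet normal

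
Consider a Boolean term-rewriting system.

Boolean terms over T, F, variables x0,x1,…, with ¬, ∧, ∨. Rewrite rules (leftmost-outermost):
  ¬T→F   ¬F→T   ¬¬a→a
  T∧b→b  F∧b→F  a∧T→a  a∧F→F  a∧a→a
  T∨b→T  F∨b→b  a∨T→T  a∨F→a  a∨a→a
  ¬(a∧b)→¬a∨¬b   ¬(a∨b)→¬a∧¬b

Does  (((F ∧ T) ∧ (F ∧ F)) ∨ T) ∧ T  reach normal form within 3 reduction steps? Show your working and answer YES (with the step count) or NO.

  start: (((F ∧ T) ∧ (F ∧ F)) ∨ T) ∧ T
  [1] ((F ∧ T) ∧ (F ∧ F)) ∨ T
  [2] T

Answer: YES — reaches normal form T in 2 ≤ 3 steps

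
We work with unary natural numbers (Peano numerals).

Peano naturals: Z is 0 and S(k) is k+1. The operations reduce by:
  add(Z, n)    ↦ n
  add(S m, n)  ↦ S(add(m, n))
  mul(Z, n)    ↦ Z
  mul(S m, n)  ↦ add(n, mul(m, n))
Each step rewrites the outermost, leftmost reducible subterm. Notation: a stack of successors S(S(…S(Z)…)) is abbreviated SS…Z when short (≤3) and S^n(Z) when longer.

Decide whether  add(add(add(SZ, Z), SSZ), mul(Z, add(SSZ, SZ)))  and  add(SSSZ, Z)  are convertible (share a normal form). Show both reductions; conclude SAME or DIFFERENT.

Term A:
  start: add(add(add(SZ, Z), SSZ), mul(Z, add(SSZ, SZ)))
  step 1: add(add(S(add(Z, Z)), SSZ), mul(Z, add(SSZ, SZ)))
  step 2: add(S(add(add(Z, Z), SSZ)), mul(Z, add(SSZ, SZ)))
  step 3: S(add(add(add(Z, Z), SSZ), mul(Z, add(SSZ, SZ))))
  step 4: S(add(add(Z, SSZ), mul(Z, add(SSZ, SZ))))
  step 5: S(add(SSZ, mul(Z, add(SSZ, SZ))))
  step 6: S(S(add(SZ, mul(Z, add(SSZ, SZ)))))
  step 7: S(S(S(add(Z, mul(Z, add(SSZ, SZ))))))
  step 8: S(S(S(mul(Z, add(SSZ, SZ)))))
  step 9: SSSZ

Term B:
  start: add(SSSZ, Z)
  step 1: S(add(SSZ, Z))
  step 2: S(S(add(SZ, Z)))
  step 3: S(S(S(add(Z, Z))))
  step 4: SSSZ

Answer: SAME — A ⇓ SSSZ, B ⇓ SSSZ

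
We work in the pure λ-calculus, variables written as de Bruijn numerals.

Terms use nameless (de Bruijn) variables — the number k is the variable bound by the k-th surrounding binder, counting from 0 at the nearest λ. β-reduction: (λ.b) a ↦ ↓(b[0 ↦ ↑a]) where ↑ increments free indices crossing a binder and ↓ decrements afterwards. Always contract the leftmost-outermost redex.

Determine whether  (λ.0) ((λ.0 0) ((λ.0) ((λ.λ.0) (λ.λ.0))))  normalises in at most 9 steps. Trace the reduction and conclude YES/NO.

  start: (λ.0) ((λ.0 0) ((λ.0) ((λ.λ.0) (λ.λ.0))))
  [1] (λ.0 0) ((λ.0) ((λ.λ.0) (λ.λ.0)))
  [2] (λ.0) ((λ.λ.0) (λ.λ.0)) ((λ.0) ((λ.λ.0) (λ.λ.0)))
  [3] (λ.λ.0) (λ.λ.0) ((λ.0) ((λ.λ.0) (λ.λ.0)))
  [4] (λ.0) ((λ.0) ((λ.λ.0) (λ.λ.0)))
  [5] (λ.0) ((λ.λ.0) (λ.λ.0))
  [6] (λ.λ.0) (λ.λ.0)
  [7] λ.0

Answer: YES — reaches normal form λ.0 in 7 ≤ 9 steps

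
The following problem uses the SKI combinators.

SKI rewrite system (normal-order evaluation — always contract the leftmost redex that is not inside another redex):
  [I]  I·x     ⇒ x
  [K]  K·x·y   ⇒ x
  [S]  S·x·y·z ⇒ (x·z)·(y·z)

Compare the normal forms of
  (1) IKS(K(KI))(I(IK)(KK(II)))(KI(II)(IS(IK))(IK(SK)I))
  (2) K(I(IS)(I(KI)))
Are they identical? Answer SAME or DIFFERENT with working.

Answer: DIFFERENT — A ⇓ S(KK)(SK(SK)), B ⇓ K(S(KI))

Working:
Term A:
  start: IKS(K(KI))(I(IK)(KK(II)))(KI(II)(IS(IK))(IK(SK)I))
  [1] KS(K(KI))(I(IK)(KK(II)))(KI(II)(IS(IK))(IK(SK)I))
  [2] S(I(IK)(KK(II)))(KI(II)(IS(IK))(IK(SK)I))
  [3] S(IK(KK(II)))(KI(II)(IS(IK))(IK(SK)I))
  [4] S(K(KK(II)))(KI(II)(IS(IK))(IK(SK)I))
  [5] S(KK)(KI(II)(IS(IK))(IK(SK)I))
  [6] S(KK)(I(IS(IK))(IK(SK)I))
  [7] S(KK)(IS(IK)(IK(SK)I))
  [8] S(KK)(S(IK)(IK(SK)I))
  [9] S(KK)(SK(IK(SK)I))
  [10] S(KK)(SK(K(SK)I))
  [11] S(KK)(SK(SK))

Term B:
  start: K(I(IS)(I(KI)))
  [1] K(IS(I(KI)))
  [2] K(S(I(KI)))
  [3] K(S(KI))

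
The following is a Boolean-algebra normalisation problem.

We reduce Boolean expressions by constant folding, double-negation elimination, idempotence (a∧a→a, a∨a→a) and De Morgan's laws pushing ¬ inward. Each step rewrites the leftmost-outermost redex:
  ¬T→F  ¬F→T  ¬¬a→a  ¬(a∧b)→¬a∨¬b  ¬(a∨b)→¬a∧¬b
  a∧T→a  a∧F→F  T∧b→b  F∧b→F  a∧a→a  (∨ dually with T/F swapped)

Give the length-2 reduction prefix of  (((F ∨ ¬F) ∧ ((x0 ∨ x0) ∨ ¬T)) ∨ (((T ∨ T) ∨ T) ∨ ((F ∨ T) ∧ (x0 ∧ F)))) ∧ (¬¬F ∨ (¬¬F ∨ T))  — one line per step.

  start: (((F ∨ ¬F) ∧ ((x0 ∨ x0) ∨ ¬T)) ∨ (((T ∨ T) ∨ T) ∨ ((F ∨ T) ∧ (x0 ∧ F)))) ∧ (¬¬F ∨ (¬¬F ∨ T))
  [1] ((¬F ∧ ((x0 ∨ x0) ∨ ¬T)) ∨ (((T ∨ T) ∨ T) ∨ ((F ∨ T) ∧ (x0 ∧ F)))) ∧ (¬¬F ∨ (¬¬F ∨ T))
  [2] ((T ∧ ((x0 ∨ x0) ∨ ¬T)) ∨ (((T ∨ T) ∨ T) ∨ ((F ∨ T) ∧ (x0 ∧ F)))) ∧ (¬¬F ∨ (¬¬F ∨ T))

Answer: after 2 steps: ((T ∧ ((x0 ∨ x0) ∨ ¬T)) ∨ (((T ∨ T) ∨ T) ∨ ((F ∨ T) ∧ (x0 ∧ F)))) ∧ (¬¬F ∨ (¬¬F ∨ T))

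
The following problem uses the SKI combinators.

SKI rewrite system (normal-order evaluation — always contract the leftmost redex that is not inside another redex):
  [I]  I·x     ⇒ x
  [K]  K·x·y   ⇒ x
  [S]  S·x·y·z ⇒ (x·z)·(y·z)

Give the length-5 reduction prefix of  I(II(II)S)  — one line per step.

Answer: after 5 steps: S

Working:
  start: I(II(II)S)
  →1  II(II)S
  →2  I(II)S
  →3  IIS
  →4  IS
  →5  S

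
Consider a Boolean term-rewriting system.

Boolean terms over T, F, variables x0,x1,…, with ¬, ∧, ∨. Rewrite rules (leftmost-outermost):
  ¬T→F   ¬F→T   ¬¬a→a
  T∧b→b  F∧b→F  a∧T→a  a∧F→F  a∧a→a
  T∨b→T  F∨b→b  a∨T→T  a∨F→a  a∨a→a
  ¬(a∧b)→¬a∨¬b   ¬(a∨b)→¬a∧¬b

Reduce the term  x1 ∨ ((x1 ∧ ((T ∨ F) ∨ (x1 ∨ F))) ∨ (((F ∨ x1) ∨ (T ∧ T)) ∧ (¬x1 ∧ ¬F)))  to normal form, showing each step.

Answer: normal form = x1 ∨ (x1 ∨ ¬x1)  (in 9 steps)

Reduction:
  start: x1 ∨ ((x1 ∧ ((T ∨ F) ∨ (x1 ∨ F))) ∨ (((F ∨ x1) ∨ (T ∧ T)) ∧ (¬x1 ∧ ¬F)))
  [1] x1 ∨ ((x1 ∧ (T ∨ (x1 ∨ F))) ∨ (((F ∨ x1) ∨ (T ∧ T)) ∧ (¬x1 ∧ ¬F)))
  [2] x1 ∨ ((x1 ∧ T) ∨ (((F ∨ x1) ∨ (T ∧ T)) ∧ (¬x1 ∧ ¬F)))
  [3] x1 ∨ (x1 ∨ (((F ∨ x1) ∨ (T ∧ T)) ∧ (¬x1 ∧ ¬F)))
  [4] x1 ∨ (x1 ∨ ((x1 ∨ (T ∧ T)) ∧ (¬x1 ∧ ¬F)))
  [5] x1 ∨ (x1 ∨ ((x1 ∨ T) ∧ (¬x1 ∧ ¬F)))
  [6] x1 ∨ (x1 ∨ (T ∧ (¬x1 ∧ ¬F)))
  [7] x1 ∨ (x1 ∨ (¬x1 ∧ ¬F))
  [8] x1 ∨ (x1 ∨ (¬x1 ∧ T))
  [9] x1 ∨ (x1 ∨ ¬x1)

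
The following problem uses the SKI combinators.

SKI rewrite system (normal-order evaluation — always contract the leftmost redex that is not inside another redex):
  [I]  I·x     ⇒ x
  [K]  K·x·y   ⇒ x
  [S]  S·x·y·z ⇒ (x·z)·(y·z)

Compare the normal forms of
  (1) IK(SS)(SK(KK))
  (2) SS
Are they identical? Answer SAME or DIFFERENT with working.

Answer: SAME — A ⇓ SS, B ⇓ SS

Working:
Term A:
  start: IK(SS)(SK(KK))
  →1  K(SS)(SK(KK))
  →2  SS

Term B:
  start: SS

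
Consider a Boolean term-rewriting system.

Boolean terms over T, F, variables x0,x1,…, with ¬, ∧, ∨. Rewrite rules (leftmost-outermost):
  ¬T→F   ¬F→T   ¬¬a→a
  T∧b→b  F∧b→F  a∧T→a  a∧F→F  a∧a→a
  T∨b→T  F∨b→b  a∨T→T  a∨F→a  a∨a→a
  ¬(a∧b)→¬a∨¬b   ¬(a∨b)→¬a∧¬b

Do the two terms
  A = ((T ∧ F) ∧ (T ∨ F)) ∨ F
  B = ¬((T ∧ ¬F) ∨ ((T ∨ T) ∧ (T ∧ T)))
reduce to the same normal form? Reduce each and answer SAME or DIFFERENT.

Term A:
  start: ((T ∧ F) ∧ (T ∨ F)) ∨ F
  [1] (T ∧ F) ∧ (T ∨ F)
  [2] F ∧ (T ∨ F)
  [3] F

Term B:
  start: ¬((T ∧ ¬F) ∨ ((T ∨ T) ∧ (T ∧ T)))
  [1] ¬(T ∧ ¬F) ∧ ¬((T ∨ T) ∧ (T ∧ T))
  [2] (¬T ∨ ¬¬F) ∧ ¬((T ∨ T) ∧ (T ∧ T))
  [3] (F ∨ ¬¬F) ∧ ¬((T ∨ T) ∧ (T ∧ T))
  [4] ¬¬F ∧ ¬((T ∨ T) ∧ (T ∧ T))
  [5] F ∧ ¬((T ∨ T) ∧ (T ∧ T))
  [6] F

Answer: SAME — A ⇓ F, B ⇓ F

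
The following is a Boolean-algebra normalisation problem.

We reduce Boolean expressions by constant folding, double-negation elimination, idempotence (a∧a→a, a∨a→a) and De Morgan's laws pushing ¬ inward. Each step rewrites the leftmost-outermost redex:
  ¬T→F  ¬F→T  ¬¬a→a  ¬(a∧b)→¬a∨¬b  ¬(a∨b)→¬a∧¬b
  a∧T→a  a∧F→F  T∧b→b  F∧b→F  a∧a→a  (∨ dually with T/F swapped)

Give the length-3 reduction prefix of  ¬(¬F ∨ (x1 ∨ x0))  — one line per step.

  start: ¬(¬F ∨ (x1 ∨ x0))
  step 1: ¬¬F ∧ ¬(x1 ∨ x0)
  step 2: F ∧ ¬(x1 ∨ x0)
  step 3: F

Answer: after 3 steps: F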